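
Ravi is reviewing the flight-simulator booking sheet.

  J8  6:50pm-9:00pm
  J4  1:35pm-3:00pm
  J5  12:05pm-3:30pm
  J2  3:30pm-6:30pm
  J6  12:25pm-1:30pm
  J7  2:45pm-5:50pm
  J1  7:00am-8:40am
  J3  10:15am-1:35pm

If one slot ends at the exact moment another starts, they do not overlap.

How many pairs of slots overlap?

7

Sorted by start: J1, J3, J5, J6, J4, J7, J2, J8.
J3 starts after J1 ends — done with J1.
J5 starts before J3 ends → J3 and J5 overlap.
J6 starts before J3 ends → J3 and J6 overlap.
J4 starts exactly when J3 ends (back-to-back, no overlap) — done with J3.
J6 starts before J5 ends → J5 and J6 overlap.
J4 starts before J5 ends → J5 and J4 overlap.
J7 starts before J5 ends → J5 and J7 overlap.
J2 starts exactly when J5 ends (back-to-back, no overlap) — done with J5.
J4 starts after J6 ends — done with J6.
J7 starts before J4 ends → J4 and J7 overlap.
J2 starts after J4 ends — done with J4.
J2 starts before J7 ends → J7 and J2 overlap.
J8 starts after J7 ends.
J8 starts after J2 ends.
Overlapping pairs: J2 & J7, J3 & J5, J3 & J6, J4 & J5, J4 & J7, J5 & J6, J5 & J7 — 7 in total.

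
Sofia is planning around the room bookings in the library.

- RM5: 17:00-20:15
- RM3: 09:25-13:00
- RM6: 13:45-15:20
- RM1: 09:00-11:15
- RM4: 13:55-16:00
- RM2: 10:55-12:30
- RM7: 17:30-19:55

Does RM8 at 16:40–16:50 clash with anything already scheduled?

No — it doesn't clash with anything

RM1: ends 11:15 at or before RM8 starts 16:40 → clear.
RM3: ends 13:00 at or before RM8 starts 16:40 → clear.
RM2: ends 12:30 at or before RM8 starts 16:40 → clear.
RM6: ends 15:20 at or before RM8 starts 16:40 → clear.
RM4: ends 16:00 at or before RM8 starts 16:40 → clear.
RM5: starts 17:00 at or after RM8 ends 16:50 → clear.
RM7: starts 17:30 at or after RM8 ends 16:50 → clear.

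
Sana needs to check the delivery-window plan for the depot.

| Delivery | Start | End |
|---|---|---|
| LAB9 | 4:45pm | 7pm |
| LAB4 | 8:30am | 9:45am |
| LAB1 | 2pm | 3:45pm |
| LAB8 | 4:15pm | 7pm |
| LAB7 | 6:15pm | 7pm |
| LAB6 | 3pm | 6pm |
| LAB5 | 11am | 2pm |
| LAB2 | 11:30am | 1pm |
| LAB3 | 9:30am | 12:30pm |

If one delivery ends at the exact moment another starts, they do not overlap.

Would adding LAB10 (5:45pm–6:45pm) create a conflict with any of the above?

LAB4: ends 9:45am at or before LAB10 starts 5:45pm → clear.
LAB3: ends 12:30pm at or before LAB10 starts 5:45pm → clear.
LAB5: ends 2pm at or before LAB10 starts 5:45pm → clear.
LAB2: ends 1pm at or before LAB10 starts 5:45pm → clear.
LAB1: ends 3:45pm at or before LAB10 starts 5:45pm → clear.
LAB6: starts 3pm before LAB10 ends 6:45pm, and ends 6pm after LAB10 starts 5:45pm → overlap.
LAB8: starts 4:15pm before LAB10 ends 6:45pm, and ends 7pm after LAB10 starts 5:45pm → overlap.
LAB9: starts 4:45pm before LAB10 ends 6:45pm, and ends 7pm after LAB10 starts 5:45pm → overlap.
LAB7: starts 6:15pm before LAB10 ends 6:45pm, and ends 7pm after LAB10 starts 5:45pm → overlap.
LAB10 overlaps LAB6, LAB7, LAB8, LAB9.

Yes — it overlaps LAB6, LAB7, LAB8, LAB9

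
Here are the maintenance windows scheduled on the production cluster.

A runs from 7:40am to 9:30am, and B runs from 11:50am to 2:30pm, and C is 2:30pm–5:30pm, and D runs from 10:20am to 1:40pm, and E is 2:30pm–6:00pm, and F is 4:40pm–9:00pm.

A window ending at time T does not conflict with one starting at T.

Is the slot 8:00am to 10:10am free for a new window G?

A: starts 7:40am before G ends 10:10am, and ends 9:30am after G starts 8:00am → overlap.
D: starts 10:20am at or after G ends 10:10am → clear.
B: starts 11:50am at or after G ends 10:10am → clear.
C: starts 2:30pm at or after G ends 10:10am → clear.
E: starts 2:30pm at or after G ends 10:10am → clear.
F: starts 4:40pm at or after G ends 10:10am → clear.
G overlaps A.

No — it overlaps A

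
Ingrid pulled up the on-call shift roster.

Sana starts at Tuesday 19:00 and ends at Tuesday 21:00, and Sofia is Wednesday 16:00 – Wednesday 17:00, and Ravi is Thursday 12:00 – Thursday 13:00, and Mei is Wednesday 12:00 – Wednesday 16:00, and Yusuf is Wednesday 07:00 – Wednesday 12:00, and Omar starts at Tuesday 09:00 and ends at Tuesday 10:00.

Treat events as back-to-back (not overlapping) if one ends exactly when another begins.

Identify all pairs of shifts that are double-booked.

no conflicts

Sorted by start: Omar, Sana, Yusuf, Mei, Sofia, Ravi.
Sana starts after Omar ends, so nothing later overlaps Omar either.
Yusuf starts after Sana ends, so nothing later overlaps Sana either.
Mei starts exactly when Yusuf ends (back-to-back, no overlap), so nothing later overlaps Yusuf either.
Sofia starts exactly when Mei ends (back-to-back, no overlap), so nothing later overlaps Mei either.
Ravi starts after Sofia ends.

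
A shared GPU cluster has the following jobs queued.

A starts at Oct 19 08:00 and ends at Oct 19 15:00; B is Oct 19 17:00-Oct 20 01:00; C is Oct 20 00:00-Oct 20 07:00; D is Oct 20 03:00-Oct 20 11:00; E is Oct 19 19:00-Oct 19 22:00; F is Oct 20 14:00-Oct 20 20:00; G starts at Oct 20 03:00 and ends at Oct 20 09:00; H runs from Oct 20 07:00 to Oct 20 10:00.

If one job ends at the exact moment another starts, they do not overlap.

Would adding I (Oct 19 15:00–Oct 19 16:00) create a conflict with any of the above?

No — it doesn't clash with anything

A: ends Oct 19 15:00 at or before I starts Oct 19 15:00 → clear.
B: starts Oct 19 17:00 at or after I ends Oct 19 16:00 → clear.
E: starts Oct 19 19:00 at or after I ends Oct 19 16:00 → clear.
C: starts Oct 20 00:00 at or after I ends Oct 19 16:00 → clear.
D: starts Oct 20 03:00 at or after I ends Oct 19 16:00 → clear.
G: starts Oct 20 03:00 at or after I ends Oct 19 16:00 → clear.
H: starts Oct 20 07:00 at or after I ends Oct 19 16:00 → clear.
F: starts Oct 20 14:00 at or after I ends Oct 19 16:00 → clear.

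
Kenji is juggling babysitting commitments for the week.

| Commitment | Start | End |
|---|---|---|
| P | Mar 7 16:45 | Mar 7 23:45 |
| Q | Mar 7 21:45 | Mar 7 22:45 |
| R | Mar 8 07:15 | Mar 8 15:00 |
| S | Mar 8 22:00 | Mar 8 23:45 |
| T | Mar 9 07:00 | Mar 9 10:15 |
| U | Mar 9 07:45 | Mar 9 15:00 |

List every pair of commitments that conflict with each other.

Sorted by start: P, Q, R, S, T, U.
Q starts before P ends → P and Q overlap.
R starts after P ends; P is clear from here.
R starts after Q ends; Q is clear from here.
S starts after R ends; R is clear from here.
T starts after S ends; S is clear from here.
U starts before T ends → T and U overlap.

P & Q, T & U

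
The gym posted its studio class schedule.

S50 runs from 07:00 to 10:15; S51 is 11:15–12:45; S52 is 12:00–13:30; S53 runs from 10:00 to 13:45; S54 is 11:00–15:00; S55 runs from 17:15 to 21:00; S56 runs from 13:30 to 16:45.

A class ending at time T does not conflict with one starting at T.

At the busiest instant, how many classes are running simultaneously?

Walk through starts and ends in time order (an end at T is processed before a start at T):
07:00 start S50 → 1
10:00 start S53 → 2
10:15 end S50 → 1
11:00 start S54 → 2
11:15 start S51 → 3
12:00 start S52 → 4
12:45 end S51 → 3
13:30 end S52 → 2
13:30 start S56 → 3
13:45 end S53 → 2
15:00 end S54 → 1
16:45 end S56 → 0
17:15 start S55 → 1
21:00 end S55 → 0
Peak is 4, at 12:00 (S51, S52, S53, S54).

4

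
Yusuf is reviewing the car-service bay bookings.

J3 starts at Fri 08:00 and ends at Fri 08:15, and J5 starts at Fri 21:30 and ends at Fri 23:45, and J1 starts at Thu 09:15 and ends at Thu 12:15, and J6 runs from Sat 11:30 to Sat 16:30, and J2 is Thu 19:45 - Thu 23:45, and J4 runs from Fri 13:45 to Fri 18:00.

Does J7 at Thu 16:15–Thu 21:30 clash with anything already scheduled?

Yes — it overlaps J2

J1: ends Thu 12:15 at or before J7 starts Thu 16:15 → clear.
J2: starts Thu 19:45 before J7 ends Thu 21:30, and ends Thu 23:45 after J7 starts Thu 16:15 → overlap.
J3: starts Fri 08:00 at or after J7 ends Thu 21:30 → clear.
J4: starts Fri 13:45 at or after J7 ends Thu 21:30 → clear.
J5: starts Fri 21:30 at or after J7 ends Thu 21:30 → clear.
J6: starts Sat 11:30 at or after J7 ends Thu 21:30 → clear.
J7 overlaps J2.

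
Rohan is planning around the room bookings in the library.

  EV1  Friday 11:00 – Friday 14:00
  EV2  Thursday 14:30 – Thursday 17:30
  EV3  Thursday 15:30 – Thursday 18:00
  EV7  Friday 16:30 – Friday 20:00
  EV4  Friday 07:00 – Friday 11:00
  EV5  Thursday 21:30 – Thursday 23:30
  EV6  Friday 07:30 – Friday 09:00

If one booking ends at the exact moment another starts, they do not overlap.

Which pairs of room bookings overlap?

EV2 & EV3, EV4 & EV6

Sorted by start: EV2, EV3, EV5, EV4, EV6, EV1, EV7.
EV3 starts before EV2 ends → EV2 and EV3 overlap.
EV5 starts after EV2 ends, so nothing later overlaps EV2 either.
EV5 starts after EV3 ends, so nothing later overlaps EV3 either.
EV4 starts after EV5 ends, so nothing later overlaps EV5 either.
EV6 starts before EV4 ends → EV4 and EV6 overlap.
EV1 starts exactly when EV4 ends (back-to-back, no overlap), so nothing later overlaps EV4 either.
EV1 starts after EV6 ends, so nothing later overlaps EV6 either.
EV7 starts after EV1 ends.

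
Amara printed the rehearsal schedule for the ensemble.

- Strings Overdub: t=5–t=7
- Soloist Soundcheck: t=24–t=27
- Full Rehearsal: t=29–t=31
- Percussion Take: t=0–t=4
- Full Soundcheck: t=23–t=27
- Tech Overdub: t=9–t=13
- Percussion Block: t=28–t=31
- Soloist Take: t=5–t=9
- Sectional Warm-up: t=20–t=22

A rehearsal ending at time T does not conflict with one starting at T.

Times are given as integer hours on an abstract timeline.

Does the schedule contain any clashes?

Sorted by start: Percussion Take, Soloist Take, Strings Overdub, Tech Overdub, Sectional Warm-up, Full Soundcheck, Soloist Soundcheck, Percussion Block, Full Rehearsal.
Soloist Take starts after Percussion Take ends — done with Percussion Take.
Strings Overdub starts before Soloist Take ends → Soloist Take and Strings Overdub overlap.
That's a conflict, so the schedule is not conflict-free.

Yes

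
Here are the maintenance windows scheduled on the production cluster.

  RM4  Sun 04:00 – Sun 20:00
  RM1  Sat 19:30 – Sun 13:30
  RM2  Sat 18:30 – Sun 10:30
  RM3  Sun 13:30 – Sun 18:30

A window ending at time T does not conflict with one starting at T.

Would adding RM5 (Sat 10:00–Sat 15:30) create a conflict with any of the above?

RM2: starts Sat 18:30 at or after RM5 ends Sat 15:30 → clear.
RM1: starts Sat 19:30 at or after RM5 ends Sat 15:30 → clear.
RM4: starts Sun 04:00 at or after RM5 ends Sat 15:30 → clear.
RM3: starts Sun 13:30 at or after RM5 ends Sat 15:30 → clear.

No — it doesn't clash with anything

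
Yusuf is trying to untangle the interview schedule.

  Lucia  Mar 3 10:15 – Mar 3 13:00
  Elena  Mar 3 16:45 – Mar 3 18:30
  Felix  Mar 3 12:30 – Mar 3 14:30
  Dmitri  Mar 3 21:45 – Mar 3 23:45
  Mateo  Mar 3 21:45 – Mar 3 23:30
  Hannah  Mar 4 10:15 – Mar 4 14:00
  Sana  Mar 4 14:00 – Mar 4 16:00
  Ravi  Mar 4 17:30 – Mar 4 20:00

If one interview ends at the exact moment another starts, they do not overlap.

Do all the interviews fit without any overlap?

Sorted by start: Lucia, Felix, Elena, Dmitri, Mateo, Hannah, Sana, Ravi.
Felix starts before Lucia ends → Lucia and Felix overlap.
That's a conflict, so the schedule is not conflict-free.

No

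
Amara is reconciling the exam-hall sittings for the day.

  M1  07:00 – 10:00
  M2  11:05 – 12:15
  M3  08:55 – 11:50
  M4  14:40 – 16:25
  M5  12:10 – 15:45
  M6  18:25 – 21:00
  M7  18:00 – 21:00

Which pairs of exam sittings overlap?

Check each pair: they overlap iff neither finishes before the other starts.
Sorted by start: M1, M3, M2, M5, M4, M7, M6.
M3 starts before M1 ends → M1 and M3 overlap.
M2 starts after M1 ends, so M1 has no further overlaps.
M2 starts before M3 ends → M3 and M2 overlap.
M5 starts after M3 ends, so M3 has no further overlaps.
M5 starts before M2 ends → M2 and M5 overlap.
M4 starts after M2 ends, so M2 has no further overlaps.
M4 starts before M5 ends → M5 and M4 overlap.
M7 starts after M5 ends, so M5 has no further overlaps.
M7 starts after M4 ends, so M4 has no further overlaps.
M6 starts before M7 ends → M7 and M6 overlap.

M1 & M3, M2 & M3, M2 & M5, M4 & M5, M6 & M7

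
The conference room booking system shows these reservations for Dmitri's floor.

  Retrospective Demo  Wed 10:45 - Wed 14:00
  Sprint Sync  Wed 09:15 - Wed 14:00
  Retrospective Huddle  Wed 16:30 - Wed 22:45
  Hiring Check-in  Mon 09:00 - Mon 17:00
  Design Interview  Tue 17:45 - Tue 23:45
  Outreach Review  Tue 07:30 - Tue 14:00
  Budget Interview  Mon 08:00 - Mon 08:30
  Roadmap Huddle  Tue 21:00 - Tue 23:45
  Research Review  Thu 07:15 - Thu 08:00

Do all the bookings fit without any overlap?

Sorted by start: Budget Interview, Hiring Check-in, Outreach Review, Design Interview, Roadmap Huddle, Sprint Sync, Retrospective Demo, Retrospective Huddle, Research Review.
Hiring Check-in starts after Budget Interview ends, so nothing later overlaps Budget Interview either.
Outreach Review starts after Hiring Check-in ends, so nothing later overlaps Hiring Check-in either.
Design Interview starts after Outreach Review ends, so nothing later overlaps Outreach Review either.
Roadmap Huddle starts before Design Interview ends → Design Interview and Roadmap Huddle overlap.
That's a conflict, so the schedule is not conflict-free.

No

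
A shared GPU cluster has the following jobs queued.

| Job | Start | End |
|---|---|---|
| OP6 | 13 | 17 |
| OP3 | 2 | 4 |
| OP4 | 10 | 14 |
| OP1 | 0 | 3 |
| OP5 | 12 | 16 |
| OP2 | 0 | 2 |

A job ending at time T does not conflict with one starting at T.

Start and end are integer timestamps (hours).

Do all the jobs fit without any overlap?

Sorted by start: OP1, OP2, OP3, OP4, OP5, OP6.
OP2 starts before OP1 ends → OP1 and OP2 overlap.
That's a conflict, so the schedule is not conflict-free.

No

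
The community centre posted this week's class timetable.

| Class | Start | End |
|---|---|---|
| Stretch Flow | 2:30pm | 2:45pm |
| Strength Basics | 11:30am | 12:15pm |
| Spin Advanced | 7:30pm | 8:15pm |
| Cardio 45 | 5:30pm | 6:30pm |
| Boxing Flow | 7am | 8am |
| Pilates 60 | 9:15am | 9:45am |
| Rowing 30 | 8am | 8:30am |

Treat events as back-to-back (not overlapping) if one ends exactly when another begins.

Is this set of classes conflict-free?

Check each pair: they overlap iff neither finishes before the other starts.
Sorted by start: Boxing Flow, Rowing 30, Pilates 60, Strength Basics, Stretch Flow, Cardio 45, Spin Advanced.
Rowing 30 starts exactly when Boxing Flow ends (back-to-back, no overlap), so nothing later overlaps Boxing Flow either.
Pilates 60 starts after Rowing 30 ends, so nothing later overlaps Rowing 30 either.
Strength Basics starts after Pilates 60 ends, so nothing later overlaps Pilates 60 either.
Stretch Flow starts after Strength Basics ends, so nothing later overlaps Strength Basics either.
Cardio 45 starts after Stretch Flow ends, so nothing later overlaps Stretch Flow either.
Spin Advanced starts after Cardio 45 ends.
Every pair is clear; the schedule has no overlaps.

Yes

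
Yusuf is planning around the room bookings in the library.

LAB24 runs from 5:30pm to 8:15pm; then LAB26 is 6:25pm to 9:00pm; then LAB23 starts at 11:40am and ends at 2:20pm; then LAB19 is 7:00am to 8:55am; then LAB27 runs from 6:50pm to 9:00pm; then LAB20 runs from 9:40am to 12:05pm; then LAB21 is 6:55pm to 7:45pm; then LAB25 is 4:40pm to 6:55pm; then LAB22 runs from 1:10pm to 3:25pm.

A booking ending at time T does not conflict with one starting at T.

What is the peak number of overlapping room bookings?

Walk through starts and ends in time order (an end at T is processed before a start at T):
7:00am start LAB19 → 1
8:55am end LAB19 → 0
9:40am start LAB20 → 1
11:40am start LAB23 → 2
12:05pm end LAB20 → 1
1:10pm start LAB22 → 2
2:20pm end LAB23 → 1
3:25pm end LAB22 → 0
4:40pm start LAB25 → 1
5:30pm start LAB24 → 2
6:25pm start LAB26 → 3
6:50pm start LAB27 → 4
6:55pm end LAB25 → 3
6:55pm start LAB21 → 4
7:45pm end LAB21 → 3
8:15pm end LAB24 → 2
9:00pm end LAB26 → 1
9:00pm end LAB27 → 0
Peak is 4, at 6:50pm (LAB24, LAB25, LAB26, LAB27).

4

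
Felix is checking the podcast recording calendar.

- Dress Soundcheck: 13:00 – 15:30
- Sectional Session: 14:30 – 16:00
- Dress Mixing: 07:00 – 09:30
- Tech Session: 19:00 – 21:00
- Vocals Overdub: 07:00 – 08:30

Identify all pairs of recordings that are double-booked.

Dress Mixing & Vocals Overdub, Dress Soundcheck & Sectional Session

Check each pair: they overlap iff neither finishes before the other starts.
Sorted by start: Vocals Overdub, Dress Mixing, Dress Soundcheck, Sectional Session, Tech Session.
Dress Mixing starts before Vocals Overdub ends → Vocals Overdub and Dress Mixing overlap.
Dress Soundcheck starts after Vocals Overdub ends, so Vocals Overdub has no further overlaps.
Dress Soundcheck starts after Dress Mixing ends, so Dress Mixing has no further overlaps.
Sectional Session starts before Dress Soundcheck ends → Dress Soundcheck and Sectional Session overlap.
Tech Session starts after Dress Soundcheck ends.
Tech Session starts after Sectional Session ends.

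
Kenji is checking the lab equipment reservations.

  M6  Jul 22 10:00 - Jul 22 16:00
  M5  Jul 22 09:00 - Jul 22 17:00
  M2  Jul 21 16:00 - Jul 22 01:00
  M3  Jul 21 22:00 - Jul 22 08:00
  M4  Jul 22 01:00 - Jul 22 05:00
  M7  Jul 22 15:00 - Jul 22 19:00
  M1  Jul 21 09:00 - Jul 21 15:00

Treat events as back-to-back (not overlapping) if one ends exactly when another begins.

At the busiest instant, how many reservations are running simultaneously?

3

Walk through starts and ends in time order (an end at T is processed before a start at T):
Jul 21 09:00 start M1 → 1
Jul 21 15:00 end M1 → 0
Jul 21 16:00 start M2 → 1
Jul 21 22:00 start M3 → 2
Jul 22 01:00 end M2 → 1
Jul 22 01:00 start M4 → 2
Jul 22 05:00 end M4 → 1
Jul 22 08:00 end M3 → 0
Jul 22 09:00 start M5 → 1
Jul 22 10:00 start M6 → 2
Jul 22 15:00 start M7 → 3
Jul 22 16:00 end M6 → 2
Jul 22 17:00 end M5 → 1
Jul 22 19:00 end M7 → 0
Peak is 3, at Jul 22 15:00 (M5, M6, M7).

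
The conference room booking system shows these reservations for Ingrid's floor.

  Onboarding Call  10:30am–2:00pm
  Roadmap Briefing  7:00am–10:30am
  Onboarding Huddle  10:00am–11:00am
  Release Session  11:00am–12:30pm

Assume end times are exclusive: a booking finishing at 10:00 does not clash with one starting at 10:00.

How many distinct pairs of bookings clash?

3

Sorted by start: Roadmap Briefing, Onboarding Huddle, Onboarding Call, Release Session.
Onboarding Huddle starts before Roadmap Briefing ends → Roadmap Briefing and Onboarding Huddle overlap.
Onboarding Call starts exactly when Roadmap Briefing ends (back-to-back, no overlap), so Roadmap Briefing has no further overlaps.
Onboarding Call starts before Onboarding Huddle ends → Onboarding Huddle and Onboarding Call overlap.
Release Session starts exactly when Onboarding Huddle ends (back-to-back, no overlap).
Release Session starts before Onboarding Call ends → Onboarding Call and Release Session overlap.
Overlapping pairs: Onboarding Call & Onboarding Huddle, Onboarding Call & Release Session, Onboarding Huddle & Roadmap Briefing — 3 in total.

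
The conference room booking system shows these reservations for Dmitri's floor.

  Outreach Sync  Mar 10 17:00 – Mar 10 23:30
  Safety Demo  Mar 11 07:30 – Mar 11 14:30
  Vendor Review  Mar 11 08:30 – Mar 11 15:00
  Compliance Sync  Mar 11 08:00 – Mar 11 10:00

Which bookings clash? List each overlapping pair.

Compliance Sync & Safety Demo, Compliance Sync & Vendor Review, Safety Demo & Vendor Review

Sorted by start: Outreach Sync, Safety Demo, Compliance Sync, Vendor Review.
Safety Demo starts after Outreach Sync ends — done with Outreach Sync.
Compliance Sync starts before Safety Demo ends → Safety Demo and Compliance Sync overlap.
Vendor Review starts before Safety Demo ends → Safety Demo and Vendor Review overlap.
Vendor Review starts before Compliance Sync ends → Compliance Sync and Vendor Review overlap.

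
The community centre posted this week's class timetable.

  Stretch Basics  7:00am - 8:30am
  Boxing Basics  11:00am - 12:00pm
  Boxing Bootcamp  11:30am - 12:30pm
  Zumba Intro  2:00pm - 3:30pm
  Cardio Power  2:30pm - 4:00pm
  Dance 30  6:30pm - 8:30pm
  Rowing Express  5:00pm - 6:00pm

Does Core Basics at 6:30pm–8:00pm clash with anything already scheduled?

Yes — it overlaps Dance 30

Stretch Basics: ends 8:30am at or before Core Basics starts 6:30pm → clear.
Boxing Basics: ends 12:00pm at or before Core Basics starts 6:30pm → clear.
Boxing Bootcamp: ends 12:30pm at or before Core Basics starts 6:30pm → clear.
Zumba Intro: ends 3:30pm at or before Core Basics starts 6:30pm → clear.
Cardio Power: ends 4:00pm at or before Core Basics starts 6:30pm → clear.
Rowing Express: ends 6:00pm at or before Core Basics starts 6:30pm → clear.
Dance 30: starts 6:30pm before Core Basics ends 8:00pm, and ends 8:30pm after Core Basics starts 6:30pm → overlap.
Core Basics overlaps Dance 30.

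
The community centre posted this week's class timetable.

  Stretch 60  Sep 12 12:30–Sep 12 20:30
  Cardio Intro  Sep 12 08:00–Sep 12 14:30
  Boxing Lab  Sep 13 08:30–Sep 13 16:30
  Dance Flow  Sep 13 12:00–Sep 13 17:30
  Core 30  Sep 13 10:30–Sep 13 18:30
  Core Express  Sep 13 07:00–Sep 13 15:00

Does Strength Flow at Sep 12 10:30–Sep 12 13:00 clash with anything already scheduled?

Yes — it overlaps Cardio Intro, Stretch 60

Cardio Intro: starts Sep 12 08:00 before Strength Flow ends Sep 12 13:00, and ends Sep 12 14:30 after Strength Flow starts Sep 12 10:30 → overlap.
Stretch 60: starts Sep 12 12:30 before Strength Flow ends Sep 12 13:00, and ends Sep 12 20:30 after Strength Flow starts Sep 12 10:30 → overlap.
Core Express: starts Sep 13 07:00 at or after Strength Flow ends Sep 12 13:00 → clear.
Boxing Lab: starts Sep 13 08:30 at or after Strength Flow ends Sep 12 13:00 → clear.
Core 30: starts Sep 13 10:30 at or after Strength Flow ends Sep 12 13:00 → clear.
Dance Flow: starts Sep 13 12:00 at or after Strength Flow ends Sep 12 13:00 → clear.
Strength Flow overlaps Stretch 60, Cardio Intro.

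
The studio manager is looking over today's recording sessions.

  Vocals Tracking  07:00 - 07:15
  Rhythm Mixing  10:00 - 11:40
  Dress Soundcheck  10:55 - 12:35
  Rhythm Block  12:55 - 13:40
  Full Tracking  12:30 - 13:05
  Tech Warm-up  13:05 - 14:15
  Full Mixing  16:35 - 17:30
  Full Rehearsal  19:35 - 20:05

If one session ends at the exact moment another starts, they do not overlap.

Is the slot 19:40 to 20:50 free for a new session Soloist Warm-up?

No — it overlaps Full Rehearsal

Vocals Tracking: ends 07:15 at or before Soloist Warm-up starts 19:40 → clear.
Rhythm Mixing: ends 11:40 at or before Soloist Warm-up starts 19:40 → clear.
Dress Soundcheck: ends 12:35 at or before Soloist Warm-up starts 19:40 → clear.
Full Tracking: ends 13:05 at or before Soloist Warm-up starts 19:40 → clear.
Rhythm Block: ends 13:40 at or before Soloist Warm-up starts 19:40 → clear.
Tech Warm-up: ends 14:15 at or before Soloist Warm-up starts 19:40 → clear.
Full Mixing: ends 17:30 at or before Soloist Warm-up starts 19:40 → clear.
Full Rehearsal: starts 19:35 before Soloist Warm-up ends 20:50, and ends 20:05 after Soloist Warm-up starts 19:40 → overlap.
Soloist Warm-up overlaps Full Rehearsal.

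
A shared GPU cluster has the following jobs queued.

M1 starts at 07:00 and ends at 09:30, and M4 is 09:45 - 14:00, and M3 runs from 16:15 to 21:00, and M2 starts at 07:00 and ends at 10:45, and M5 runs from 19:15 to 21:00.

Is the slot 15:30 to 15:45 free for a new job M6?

Yes — the slot is free

M1: ends 09:30 at or before M6 starts 15:30 → clear.
M2: ends 10:45 at or before M6 starts 15:30 → clear.
M4: ends 14:00 at or before M6 starts 15:30 → clear.
M3: starts 16:15 at or after M6 ends 15:45 → clear.
M5: starts 19:15 at or after M6 ends 15:45 → clear.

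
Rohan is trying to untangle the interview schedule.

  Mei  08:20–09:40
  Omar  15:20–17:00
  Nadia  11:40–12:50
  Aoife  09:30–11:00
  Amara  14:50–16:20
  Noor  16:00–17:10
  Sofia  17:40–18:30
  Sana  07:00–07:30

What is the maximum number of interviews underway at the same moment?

3

Sort all start/end points and keep a running count:
07:00 start Sana → 1
07:30 end Sana → 0
08:20 start Mei → 1
09:30 start Aoife → 2
09:40 end Mei → 1
11:00 end Aoife → 0
11:40 start Nadia → 1
12:50 end Nadia → 0
14:50 start Amara → 1
15:20 start Omar → 2
16:00 start Noor → 3
16:20 end Amara → 2
17:00 end Omar → 1
17:10 end Noor → 0
17:40 start Sofia → 1
18:30 end Sofia → 0
Peak is 3, at 16:00 (Amara, Noor, Omar).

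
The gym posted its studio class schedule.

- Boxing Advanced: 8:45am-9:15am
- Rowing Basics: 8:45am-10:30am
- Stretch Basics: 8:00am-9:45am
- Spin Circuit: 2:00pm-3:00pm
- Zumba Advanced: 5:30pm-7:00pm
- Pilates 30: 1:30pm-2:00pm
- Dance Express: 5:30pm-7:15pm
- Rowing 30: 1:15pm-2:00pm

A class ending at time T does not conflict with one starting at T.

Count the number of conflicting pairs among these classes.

5

Sorted by start: Stretch Basics, Rowing Basics, Boxing Advanced, Rowing 30, Pilates 30, Spin Circuit, Zumba Advanced, Dance Express.
Rowing Basics starts before Stretch Basics ends → Stretch Basics and Rowing Basics overlap.
Boxing Advanced starts before Stretch Basics ends → Stretch Basics and Boxing Advanced overlap.
Rowing 30 starts after Stretch Basics ends, so nothing later overlaps Stretch Basics either.
Boxing Advanced starts before Rowing Basics ends → Rowing Basics and Boxing Advanced overlap.
Rowing 30 starts after Rowing Basics ends, so nothing later overlaps Rowing Basics either.
Rowing 30 starts after Boxing Advanced ends, so nothing later overlaps Boxing Advanced either.
Pilates 30 starts before Rowing 30 ends → Rowing 30 and Pilates 30 overlap.
Spin Circuit starts exactly when Rowing 30 ends (back-to-back, no overlap), so nothing later overlaps Rowing 30 either.
Spin Circuit starts exactly when Pilates 30 ends (back-to-back, no overlap), so nothing later overlaps Pilates 30 either.
Zumba Advanced starts after Spin Circuit ends, so nothing later overlaps Spin Circuit either.
Dance Express starts before Zumba Advanced ends → Zumba Advanced and Dance Express overlap.
Overlapping pairs: Boxing Advanced & Rowing Basics, Boxing Advanced & Stretch Basics, Dance Express & Zumba Advanced, Pilates 30 & Rowing 30, Rowing Basics & Stretch Basics — 5 in total.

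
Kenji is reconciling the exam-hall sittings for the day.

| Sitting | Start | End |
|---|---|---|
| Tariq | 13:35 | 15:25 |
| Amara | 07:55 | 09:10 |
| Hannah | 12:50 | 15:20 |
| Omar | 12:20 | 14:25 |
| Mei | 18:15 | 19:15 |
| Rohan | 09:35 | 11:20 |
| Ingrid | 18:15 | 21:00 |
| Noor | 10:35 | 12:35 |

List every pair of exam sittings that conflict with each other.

Hannah & Omar, Hannah & Tariq, Ingrid & Mei, Noor & Omar, Noor & Rohan, Omar & Tariq

Check each pair: they overlap iff neither finishes before the other starts.
Sorted by start: Amara, Rohan, Noor, Omar, Hannah, Tariq, Mei, Ingrid.
Rohan starts after Amara ends; Amara is clear from here.
Noor starts before Rohan ends → Rohan and Noor overlap.
Omar starts after Rohan ends; Rohan is clear from here.
Omar starts before Noor ends → Noor and Omar overlap.
Hannah starts after Noor ends; Noor is clear from here.
Hannah starts before Omar ends → Omar and Hannah overlap.
Tariq starts before Omar ends → Omar and Tariq overlap.
Mei starts after Omar ends; Omar is clear from here.
Tariq starts before Hannah ends → Hannah and Tariq overlap.
Mei starts after Hannah ends; Hannah is clear from here.
Mei starts after Tariq ends; Tariq is clear from here.
Ingrid starts before Mei ends → Mei and Ingrid overlap.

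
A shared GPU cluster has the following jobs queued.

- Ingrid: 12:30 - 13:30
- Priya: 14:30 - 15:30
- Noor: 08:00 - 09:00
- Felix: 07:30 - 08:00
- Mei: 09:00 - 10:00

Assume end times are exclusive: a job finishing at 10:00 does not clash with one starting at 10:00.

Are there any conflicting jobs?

Sorted by start: Felix, Noor, Mei, Ingrid, Priya.
Noor starts exactly when Felix ends (back-to-back, no overlap); Felix is clear from here.
Mei starts exactly when Noor ends (back-to-back, no overlap); Noor is clear from here.
Ingrid starts after Mei ends; Mei is clear from here.
Priya starts after Ingrid ends.
Every pair is clear; the schedule has no overlaps.

No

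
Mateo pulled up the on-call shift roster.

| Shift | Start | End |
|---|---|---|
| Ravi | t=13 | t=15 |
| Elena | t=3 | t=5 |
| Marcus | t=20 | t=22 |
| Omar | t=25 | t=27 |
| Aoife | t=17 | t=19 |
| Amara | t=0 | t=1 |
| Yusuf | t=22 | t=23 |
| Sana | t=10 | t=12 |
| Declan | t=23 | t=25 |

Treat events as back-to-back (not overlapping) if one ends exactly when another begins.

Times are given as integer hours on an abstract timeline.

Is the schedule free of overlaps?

Sorted by start: Amara, Elena, Sana, Ravi, Aoife, Marcus, Yusuf, Declan, Omar.
Elena starts after Amara ends — done with Amara.
Sana starts after Elena ends — done with Elena.
Ravi starts after Sana ends — done with Sana.
Aoife starts after Ravi ends — done with Ravi.
Marcus starts after Aoife ends — done with Aoife.
Yusuf starts exactly when Marcus ends (back-to-back, no overlap) — done with Marcus.
Declan starts exactly when Yusuf ends (back-to-back, no overlap) — done with Yusuf.
Omar starts exactly when Declan ends (back-to-back, no overlap).
Every pair is clear; the schedule has no overlaps.

Yes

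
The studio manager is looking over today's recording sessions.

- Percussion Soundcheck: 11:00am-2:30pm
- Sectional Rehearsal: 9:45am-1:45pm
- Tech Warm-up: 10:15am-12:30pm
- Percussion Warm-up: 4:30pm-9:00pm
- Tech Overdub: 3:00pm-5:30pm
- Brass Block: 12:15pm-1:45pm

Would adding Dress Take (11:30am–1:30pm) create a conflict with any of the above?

Sectional Rehearsal: starts 9:45am before Dress Take ends 1:30pm, and ends 1:45pm after Dress Take starts 11:30am → overlap.
Tech Warm-up: starts 10:15am before Dress Take ends 1:30pm, and ends 12:30pm after Dress Take starts 11:30am → overlap.
Percussion Soundcheck: starts 11:00am before Dress Take ends 1:30pm, and ends 2:30pm after Dress Take starts 11:30am → overlap.
Brass Block: starts 12:15pm before Dress Take ends 1:30pm, and ends 1:45pm after Dress Take starts 11:30am → overlap.
Tech Overdub: starts 3:00pm at or after Dress Take ends 1:30pm → clear.
Percussion Warm-up: starts 4:30pm at or after Dress Take ends 1:30pm → clear.
Dress Take overlaps Tech Warm-up, Percussion Soundcheck, Sectional Rehearsal, Brass Block.

Yes — it overlaps Brass Block, Percussion Soundcheck, Sectional Rehearsal, Tech Warm-up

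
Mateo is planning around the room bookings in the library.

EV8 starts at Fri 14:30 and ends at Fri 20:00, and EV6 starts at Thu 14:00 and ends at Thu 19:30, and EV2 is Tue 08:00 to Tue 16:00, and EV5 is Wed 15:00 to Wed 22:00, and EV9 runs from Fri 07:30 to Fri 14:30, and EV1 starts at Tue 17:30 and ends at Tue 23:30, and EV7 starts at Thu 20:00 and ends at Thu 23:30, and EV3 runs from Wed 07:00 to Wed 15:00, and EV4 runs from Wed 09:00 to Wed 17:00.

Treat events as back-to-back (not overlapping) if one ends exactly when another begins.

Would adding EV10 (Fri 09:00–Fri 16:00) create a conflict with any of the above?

EV2: ends Tue 16:00 at or before EV10 starts Fri 09:00 → clear.
EV1: ends Tue 23:30 at or before EV10 starts Fri 09:00 → clear.
EV3: ends Wed 15:00 at or before EV10 starts Fri 09:00 → clear.
EV4: ends Wed 17:00 at or before EV10 starts Fri 09:00 → clear.
EV5: ends Wed 22:00 at or before EV10 starts Fri 09:00 → clear.
EV6: ends Thu 19:30 at or before EV10 starts Fri 09:00 → clear.
EV7: ends Thu 23:30 at or before EV10 starts Fri 09:00 → clear.
EV9: starts Fri 07:30 before EV10 ends Fri 16:00, and ends Fri 14:30 after EV10 starts Fri 09:00 → overlap.
EV8: starts Fri 14:30 before EV10 ends Fri 16:00, and ends Fri 20:00 after EV10 starts Fri 09:00 → overlap.
EV10 overlaps EV8, EV9.

Yes — it overlaps EV8, EV9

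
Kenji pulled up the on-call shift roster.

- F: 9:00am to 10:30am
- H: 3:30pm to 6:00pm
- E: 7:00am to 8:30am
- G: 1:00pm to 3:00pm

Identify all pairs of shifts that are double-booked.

no overlapping pairs

Sorted by start: E, F, G, H.
F starts after E ends — done with E.
G starts after F ends — done with F.
H starts after G ends.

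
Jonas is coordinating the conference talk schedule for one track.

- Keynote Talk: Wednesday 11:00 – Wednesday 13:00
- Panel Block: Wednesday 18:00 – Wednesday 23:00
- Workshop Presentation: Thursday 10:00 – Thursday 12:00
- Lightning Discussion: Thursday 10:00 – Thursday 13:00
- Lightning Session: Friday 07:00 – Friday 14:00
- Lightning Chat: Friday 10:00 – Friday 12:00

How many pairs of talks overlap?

Sorted by start: Keynote Talk, Panel Block, Workshop Presentation, Lightning Discussion, Lightning Session, Lightning Chat.
Panel Block starts after Keynote Talk ends, so Keynote Talk has no further overlaps.
Workshop Presentation starts after Panel Block ends, so Panel Block has no further overlaps.
Lightning Discussion starts before Workshop Presentation ends → Workshop Presentation and Lightning Discussion overlap.
Lightning Session starts after Workshop Presentation ends, so Workshop Presentation has no further overlaps.
Lightning Session starts after Lightning Discussion ends, so Lightning Discussion has no further overlaps.
Lightning Chat starts before Lightning Session ends → Lightning Session and Lightning Chat overlap.
Overlapping pairs: Lightning Chat & Lightning Session, Lightning Discussion & Workshop Presentation — 2 in total.

2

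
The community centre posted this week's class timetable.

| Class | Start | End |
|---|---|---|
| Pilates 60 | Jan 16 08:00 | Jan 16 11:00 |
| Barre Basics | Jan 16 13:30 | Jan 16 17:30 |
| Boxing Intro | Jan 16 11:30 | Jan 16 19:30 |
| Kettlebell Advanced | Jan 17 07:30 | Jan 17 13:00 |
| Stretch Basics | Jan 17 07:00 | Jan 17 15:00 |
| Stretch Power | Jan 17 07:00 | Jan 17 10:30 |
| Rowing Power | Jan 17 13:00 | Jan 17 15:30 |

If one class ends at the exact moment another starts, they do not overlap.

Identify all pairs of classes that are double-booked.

Barre Basics & Boxing Intro, Kettlebell Advanced & Stretch Basics, Kettlebell Advanced & Stretch Power, Rowing Power & Stretch Basics, Stretch Basics & Stretch Power

Sorted by start: Pilates 60, Boxing Intro, Barre Basics, Stretch Basics, Stretch Power, Kettlebell Advanced, Rowing Power.
Boxing Intro starts after Pilates 60 ends, so Pilates 60 has no further overlaps.
Barre Basics starts before Boxing Intro ends → Boxing Intro and Barre Basics overlap.
Stretch Basics starts after Boxing Intro ends, so Boxing Intro has no further overlaps.
Stretch Basics starts after Barre Basics ends, so Barre Basics has no further overlaps.
Stretch Power starts before Stretch Basics ends → Stretch Basics and Stretch Power overlap.
Kettlebell Advanced starts before Stretch Basics ends → Stretch Basics and Kettlebell Advanced overlap.
Rowing Power starts before Stretch Basics ends → Stretch Basics and Rowing Power overlap.
Kettlebell Advanced starts before Stretch Power ends → Stretch Power and Kettlebell Advanced overlap.
Rowing Power starts after Stretch Power ends.
Rowing Power starts exactly when Kettlebell Advanced ends (back-to-back, no overlap).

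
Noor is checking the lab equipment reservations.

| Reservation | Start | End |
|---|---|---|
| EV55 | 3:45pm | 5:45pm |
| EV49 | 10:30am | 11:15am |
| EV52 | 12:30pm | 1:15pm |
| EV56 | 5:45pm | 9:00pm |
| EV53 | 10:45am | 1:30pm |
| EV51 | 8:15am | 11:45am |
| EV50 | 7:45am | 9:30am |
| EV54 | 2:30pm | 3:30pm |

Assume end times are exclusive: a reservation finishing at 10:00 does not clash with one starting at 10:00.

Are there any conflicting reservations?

Sorted by start: EV50, EV51, EV49, EV53, EV52, EV54, EV55, EV56.
EV51 starts before EV50 ends → EV50 and EV51 overlap.
That's a conflict, so the schedule is not conflict-free.

Yes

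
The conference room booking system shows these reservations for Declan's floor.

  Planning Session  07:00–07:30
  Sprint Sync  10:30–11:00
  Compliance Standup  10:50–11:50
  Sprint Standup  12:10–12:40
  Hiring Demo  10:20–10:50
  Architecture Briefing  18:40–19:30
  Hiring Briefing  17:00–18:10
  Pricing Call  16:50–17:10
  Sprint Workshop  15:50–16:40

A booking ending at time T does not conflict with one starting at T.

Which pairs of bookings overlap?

Check each pair: they overlap iff neither finishes before the other starts.
Sorted by start: Planning Session, Hiring Demo, Sprint Sync, Compliance Standup, Sprint Standup, Sprint Workshop, Pricing Call, Hiring Briefing, Architecture Briefing.
Hiring Demo starts after Planning Session ends, so nothing later overlaps Planning Session either.
Sprint Sync starts before Hiring Demo ends → Hiring Demo and Sprint Sync overlap.
Compliance Standup starts exactly when Hiring Demo ends (back-to-back, no overlap), so nothing later overlaps Hiring Demo either.
Compliance Standup starts before Sprint Sync ends → Sprint Sync and Compliance Standup overlap.
Sprint Standup starts after Sprint Sync ends, so nothing later overlaps Sprint Sync either.
Sprint Standup starts after Compliance Standup ends, so nothing later overlaps Compliance Standup either.
Sprint Workshop starts after Sprint Standup ends, so nothing later overlaps Sprint Standup either.
Pricing Call starts after Sprint Workshop ends, so nothing later overlaps Sprint Workshop either.
Hiring Briefing starts before Pricing Call ends → Pricing Call and Hiring Briefing overlap.
Architecture Briefing starts after Pricing Call ends.
Architecture Briefing starts after Hiring Briefing ends.

Compliance Standup & Sprint Sync, Hiring Briefing & Pricing Call, Hiring Demo & Sprint Sync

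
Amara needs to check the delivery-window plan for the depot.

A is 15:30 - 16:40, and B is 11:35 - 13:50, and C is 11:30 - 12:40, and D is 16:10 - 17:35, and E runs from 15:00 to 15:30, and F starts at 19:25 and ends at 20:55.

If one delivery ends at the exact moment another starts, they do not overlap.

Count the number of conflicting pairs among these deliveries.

Check each pair: they overlap iff neither finishes before the other starts.
Sorted by start: C, B, E, A, D, F.
B starts before C ends → C and B overlap.
E starts after C ends, so nothing later overlaps C either.
E starts after B ends, so nothing later overlaps B either.
A starts exactly when E ends (back-to-back, no overlap), so nothing later overlaps E either.
D starts before A ends → A and D overlap.
F starts after A ends.
F starts after D ends.
Overlapping pairs: A & D, B & C — 2 in total.

2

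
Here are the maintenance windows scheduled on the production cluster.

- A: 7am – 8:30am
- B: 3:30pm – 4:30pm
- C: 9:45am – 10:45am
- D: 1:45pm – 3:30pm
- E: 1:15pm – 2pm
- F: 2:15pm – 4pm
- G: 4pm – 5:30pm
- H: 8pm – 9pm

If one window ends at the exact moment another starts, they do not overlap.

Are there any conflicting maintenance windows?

Yes

Sorted by start: A, C, E, D, F, B, G, H.
C starts after A ends — done with A.
E starts after C ends — done with C.
D starts before E ends → E and D overlap.
That's a conflict, so the schedule is not conflict-free.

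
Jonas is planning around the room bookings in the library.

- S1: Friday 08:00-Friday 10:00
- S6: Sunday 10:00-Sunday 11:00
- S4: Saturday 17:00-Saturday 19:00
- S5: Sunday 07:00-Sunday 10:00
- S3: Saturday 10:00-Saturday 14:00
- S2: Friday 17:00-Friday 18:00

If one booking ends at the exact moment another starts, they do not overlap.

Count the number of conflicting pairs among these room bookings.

Sorted by start: S1, S2, S3, S4, S5, S6.
S2 starts after S1 ends; S1 is clear from here.
S3 starts after S2 ends; S2 is clear from here.
S4 starts after S3 ends; S3 is clear from here.
S5 starts after S4 ends; S4 is clear from here.
S6 starts exactly when S5 ends (back-to-back, no overlap).
No pair overlaps.

0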